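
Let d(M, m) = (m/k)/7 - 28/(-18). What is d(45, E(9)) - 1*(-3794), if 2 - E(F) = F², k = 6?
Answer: 478003/126 ≈ 3793.7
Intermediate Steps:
E(F) = 2 - F²
d(M, m) = 14/9 + m/42 (d(M, m) = (m/6)/7 - 28/(-18) = (m*(⅙))*(⅐) - 28*(-1/18) = (m/6)*(⅐) + 14/9 = m/42 + 14/9 = 14/9 + m/42)
d(45, E(9)) - 1*(-3794) = (14/9 + (2 - 1*9²)/42) - 1*(-3794) = (14/9 + (2 - 1*81)/42) + 3794 = (14/9 + (2 - 81)/42) + 3794 = (14/9 + (1/42)*(-79)) + 3794 = (14/9 - 79/42) + 3794 = -41/126 + 3794 = 478003/126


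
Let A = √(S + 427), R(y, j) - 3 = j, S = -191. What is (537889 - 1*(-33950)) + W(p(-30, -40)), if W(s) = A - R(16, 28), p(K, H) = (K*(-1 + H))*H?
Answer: 571808 + 2*√59 ≈ 5.7182e+5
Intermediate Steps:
R(y, j) = 3 + j
A = 2*√59 (A = √(-191 + 427) = √236 = 2*√59 ≈ 15.362)
p(K, H) = H*K*(-1 + H)
W(s) = -31 + 2*√59 (W(s) = 2*√59 - (3 + 28) = 2*√59 - 1*31 = 2*√59 - 31 = -31 + 2*√59)
(537889 - 1*(-33950)) + W(p(-30, -40)) = (537889 - 1*(-33950)) + (-31 + 2*√59) = (537889 + 33950) + (-31 + 2*√59) = 571839 + (-31 + 2*√59) = 571808 + 2*√59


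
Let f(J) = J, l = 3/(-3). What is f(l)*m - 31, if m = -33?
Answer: 2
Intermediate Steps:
l = -1 (l = 3*(-1/3) = -1)
f(l)*m - 31 = -1*(-33) - 31 = 33 - 31 = 2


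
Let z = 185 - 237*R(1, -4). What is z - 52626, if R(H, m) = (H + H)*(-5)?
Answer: -50071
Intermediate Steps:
R(H, m) = -10*H (R(H, m) = (2*H)*(-5) = -10*H)
z = 2555 (z = 185 - (-2370) = 185 - 237*(-10) = 185 + 2370 = 2555)
z - 52626 = 2555 - 52626 = -50071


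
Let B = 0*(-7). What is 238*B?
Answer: 0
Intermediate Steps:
B = 0
238*B = 238*0 = 0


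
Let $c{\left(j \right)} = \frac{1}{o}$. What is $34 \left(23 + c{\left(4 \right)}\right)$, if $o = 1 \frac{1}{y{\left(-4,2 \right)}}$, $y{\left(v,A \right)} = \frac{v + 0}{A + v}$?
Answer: $850$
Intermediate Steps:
$y{\left(v,A \right)} = \frac{v}{A + v}$
$o = \frac{1}{2}$ ($o = 1 \frac{1}{\left(-4\right) \frac{1}{2 - 4}} = 1 \frac{1}{\left(-4\right) \frac{1}{-2}} = 1 \frac{1}{\left(-4\right) \left(- \frac{1}{2}\right)} = 1 \cdot \frac{1}{2} = \frac{1}{2} \approx 0.5$)
$c{\left(j \right)} = 2$ ($c{\left(j \right)} = \frac{1}{\frac{1}{2}} = 2$)
$34 \left(23 + c{\left(4 \right)}\right) = 34 \left(23 + 2\right) = 34 \cdot 25 = 850$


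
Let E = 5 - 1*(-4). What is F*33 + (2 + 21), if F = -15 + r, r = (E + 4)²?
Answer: 5105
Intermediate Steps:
E = 9 (E = 5 + 4 = 9)
r = 169 (r = (9 + 4)² = 13² = 169)
F = 154 (F = -15 + 169 = 154)
F*33 + (2 + 21) = 154*33 + (2 + 21) = 5082 + 23 = 5105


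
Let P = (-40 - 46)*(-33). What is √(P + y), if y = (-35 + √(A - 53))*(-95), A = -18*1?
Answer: √(6163 - 95*I*√71) ≈ 78.669 - 5.0876*I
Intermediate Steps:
A = -18
y = 3325 - 95*I*√71 (y = (-35 + √(-18 - 53))*(-95) = (-35 + √(-71))*(-95) = (-35 + I*√71)*(-95) = 3325 - 95*I*√71 ≈ 3325.0 - 800.48*I)
P = 2838 (P = -86*(-33) = 2838)
√(P + y) = √(2838 + (3325 - 95*I*√71)) = √(6163 - 95*I*√71)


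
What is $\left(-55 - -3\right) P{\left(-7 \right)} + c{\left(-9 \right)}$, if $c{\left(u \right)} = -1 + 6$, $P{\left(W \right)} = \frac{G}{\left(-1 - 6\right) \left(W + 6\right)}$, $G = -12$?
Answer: $\frac{659}{7} \approx 94.143$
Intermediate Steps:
$P{\left(W \right)} = - \frac{12}{-42 - 7 W}$ ($P{\left(W \right)} = - \frac{12}{\left(-1 - 6\right) \left(W + 6\right)} = - \frac{12}{\left(-7\right) \left(6 + W\right)} = - \frac{12}{-42 - 7 W}$)
$c{\left(u \right)} = 5$
$\left(-55 - -3\right) P{\left(-7 \right)} + c{\left(-9 \right)} = \left(-55 - -3\right) \frac{12}{7 \left(6 - 7\right)} + 5 = \left(-55 + 3\right) \frac{12}{7 \left(-1\right)} + 5 = - 52 \cdot \frac{12}{7} \left(-1\right) + 5 = \left(-52\right) \left(- \frac{12}{7}\right) + 5 = \frac{624}{7} + 5 = \frac{659}{7}$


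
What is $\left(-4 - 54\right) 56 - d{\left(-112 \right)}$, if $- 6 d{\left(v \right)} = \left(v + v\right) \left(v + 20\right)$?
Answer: $\frac{560}{3} \approx 186.67$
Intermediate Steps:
$d{\left(v \right)} = - \frac{v \left(20 + v\right)}{3}$ ($d{\left(v \right)} = - \frac{\left(v + v\right) \left(v + 20\right)}{6} = - \frac{2 v \left(20 + v\right)}{6} = - \frac{v \left(20 + v\right)}{3}$)
$\left(-4 - 54\right) 56 - d{\left(-112 \right)} = \left(-4 - 54\right) 56 - \left(- \frac{1}{3}\right) \left(-112\right) \left(20 - 112\right) = \left(-58\right) 56 - \left(- \frac{1}{3}\right) \left(-112\right) \left(-92\right) = -3248 - - \frac{10304}{3} = -3248 + \frac{10304}{3} = \frac{560}{3}$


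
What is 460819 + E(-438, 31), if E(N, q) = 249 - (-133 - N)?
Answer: 460763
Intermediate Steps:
E(N, q) = 382 + N (E(N, q) = 249 + (133 + N) = 382 + N)
460819 + E(-438, 31) = 460819 + (382 - 438) = 460819 - 56 = 460763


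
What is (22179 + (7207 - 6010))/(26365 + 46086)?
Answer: 23376/72451 ≈ 0.32265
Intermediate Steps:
(22179 + (7207 - 6010))/(26365 + 46086) = (22179 + 1197)/72451 = 23376*(1/72451) = 23376/72451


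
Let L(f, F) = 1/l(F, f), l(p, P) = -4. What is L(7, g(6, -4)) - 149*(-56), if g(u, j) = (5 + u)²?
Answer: 33375/4 ≈ 8343.8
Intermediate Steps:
L(f, F) = -¼ (L(f, F) = 1/(-4) = -¼)
L(7, g(6, -4)) - 149*(-56) = -¼ - 149*(-56) = -¼ + 8344 = 33375/4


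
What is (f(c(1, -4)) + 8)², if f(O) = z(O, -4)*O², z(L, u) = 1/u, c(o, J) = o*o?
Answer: 961/16 ≈ 60.063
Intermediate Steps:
c(o, J) = o²
f(O) = -O²/4 (f(O) = O²/(-4) = -O²/4)
(f(c(1, -4)) + 8)² = (-(1²)²/4 + 8)² = (-¼*1² + 8)² = (-¼*1 + 8)² = (-¼ + 8)² = (31/4)² = 961/16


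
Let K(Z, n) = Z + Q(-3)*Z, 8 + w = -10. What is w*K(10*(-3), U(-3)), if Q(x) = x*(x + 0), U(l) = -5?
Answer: 5400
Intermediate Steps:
w = -18 (w = -8 - 10 = -18)
Q(x) = x² (Q(x) = x*x = x²)
K(Z, n) = 10*Z (K(Z, n) = Z + (-3)²*Z = Z + 9*Z = 10*Z)
w*K(10*(-3), U(-3)) = -180*10*(-3) = -180*(-30) = -18*(-300) = 5400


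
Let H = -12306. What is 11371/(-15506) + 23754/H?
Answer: -84710175/31802806 ≈ -2.6636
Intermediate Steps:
11371/(-15506) + 23754/H = 11371/(-15506) + 23754/(-12306) = 11371*(-1/15506) + 23754*(-1/12306) = -11371/15506 - 3959/2051 = -84710175/31802806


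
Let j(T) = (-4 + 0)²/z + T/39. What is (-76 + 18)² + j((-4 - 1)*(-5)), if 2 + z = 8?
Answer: 43775/13 ≈ 3367.3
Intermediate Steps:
z = 6 (z = -2 + 8 = 6)
j(T) = 8/3 + T/39 (j(T) = (-4 + 0)²/6 + T/39 = (-4)²*(⅙) + T*(1/39) = 16*(⅙) + T/39 = 8/3 + T/39)
(-76 + 18)² + j((-4 - 1)*(-5)) = (-76 + 18)² + (8/3 + ((-4 - 1)*(-5))/39) = (-58)² + (8/3 + (-5*(-5))/39) = 3364 + (8/3 + (1/39)*25) = 3364 + (8/3 + 25/39) = 3364 + 43/13 = 43775/13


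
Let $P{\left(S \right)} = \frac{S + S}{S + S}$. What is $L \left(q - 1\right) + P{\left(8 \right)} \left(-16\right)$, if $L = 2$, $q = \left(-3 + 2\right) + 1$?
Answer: $-18$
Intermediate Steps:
$q = 0$ ($q = -1 + 1 = 0$)
$P{\left(S \right)} = 1$ ($P{\left(S \right)} = \frac{2 S}{2 S} = 2 S \frac{1}{2 S} = 1$)
$L \left(q - 1\right) + P{\left(8 \right)} \left(-16\right) = 2 \left(0 - 1\right) + 1 \left(-16\right) = 2 \left(-1\right) - 16 = -2 - 16 = -18$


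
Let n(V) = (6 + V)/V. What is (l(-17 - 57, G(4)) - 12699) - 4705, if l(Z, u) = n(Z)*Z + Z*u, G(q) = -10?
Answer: -16732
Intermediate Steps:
n(V) = (6 + V)/V
l(Z, u) = 6 + Z + Z*u (l(Z, u) = ((6 + Z)/Z)*Z + Z*u = (6 + Z) + Z*u = 6 + Z + Z*u)
(l(-17 - 57, G(4)) - 12699) - 4705 = ((6 + (-17 - 57) + (-17 - 57)*(-10)) - 12699) - 4705 = ((6 - 74 - 74*(-10)) - 12699) - 4705 = ((6 - 74 + 740) - 12699) - 4705 = (672 - 12699) - 4705 = -12027 - 4705 = -16732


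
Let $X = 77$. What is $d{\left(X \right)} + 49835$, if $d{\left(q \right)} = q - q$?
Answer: $49835$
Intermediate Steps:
$d{\left(q \right)} = 0$
$d{\left(X \right)} + 49835 = 0 + 49835 = 49835$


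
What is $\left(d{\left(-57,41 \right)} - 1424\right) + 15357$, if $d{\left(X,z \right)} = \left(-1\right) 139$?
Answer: $13794$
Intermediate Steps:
$d{\left(X,z \right)} = -139$
$\left(d{\left(-57,41 \right)} - 1424\right) + 15357 = \left(-139 - 1424\right) + 15357 = -1563 + 15357 = 13794$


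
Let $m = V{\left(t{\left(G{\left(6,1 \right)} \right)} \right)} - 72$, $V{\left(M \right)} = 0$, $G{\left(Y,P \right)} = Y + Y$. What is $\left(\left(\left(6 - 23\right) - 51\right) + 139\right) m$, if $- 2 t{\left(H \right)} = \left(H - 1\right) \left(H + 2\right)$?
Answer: $-5112$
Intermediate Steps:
$G{\left(Y,P \right)} = 2 Y$
$t{\left(H \right)} = - \frac{\left(-1 + H\right) \left(2 + H\right)}{2}$ ($t{\left(H \right)} = - \frac{\left(H - 1\right) \left(H + 2\right)}{2} = - \frac{\left(-1 + H\right) \left(2 + H\right)}{2}$)
$m = -72$ ($m = 0 - 72 = -72$)
$\left(\left(\left(6 - 23\right) - 51\right) + 139\right) m = \left(\left(\left(6 - 23\right) - 51\right) + 139\right) \left(-72\right) = \left(\left(-17 - 51\right) + 139\right) \left(-72\right) = \left(-68 + 139\right) \left(-72\right) = 71 \left(-72\right) = -5112$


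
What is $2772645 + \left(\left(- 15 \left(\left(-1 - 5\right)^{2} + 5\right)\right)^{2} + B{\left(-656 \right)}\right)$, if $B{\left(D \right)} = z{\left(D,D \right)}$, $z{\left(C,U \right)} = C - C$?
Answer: $3150870$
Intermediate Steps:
$z{\left(C,U \right)} = 0$
$B{\left(D \right)} = 0$
$2772645 + \left(\left(- 15 \left(\left(-1 - 5\right)^{2} + 5\right)\right)^{2} + B{\left(-656 \right)}\right) = 2772645 + \left(\left(- 15 \left(\left(-1 - 5\right)^{2} + 5\right)\right)^{2} + 0\right) = 2772645 + \left(\left(- 15 \left(\left(-6\right)^{2} + 5\right)\right)^{2} + 0\right) = 2772645 + \left(\left(- 15 \left(36 + 5\right)\right)^{2} + 0\right) = 2772645 + \left(\left(\left(-15\right) 41\right)^{2} + 0\right) = 2772645 + \left(\left(-615\right)^{2} + 0\right) = 2772645 + \left(378225 + 0\right) = 2772645 + 378225 = 3150870$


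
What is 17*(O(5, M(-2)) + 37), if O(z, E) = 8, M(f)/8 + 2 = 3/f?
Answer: 765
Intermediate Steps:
M(f) = -16 + 24/f (M(f) = -16 + 8*(3/f) = -16 + 24/f)
17*(O(5, M(-2)) + 37) = 17*(8 + 37) = 17*45 = 765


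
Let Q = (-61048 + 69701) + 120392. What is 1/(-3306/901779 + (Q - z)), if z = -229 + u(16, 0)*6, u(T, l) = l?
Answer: 300593/38858858380 ≈ 7.7355e-6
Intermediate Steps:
z = -229 (z = -229 + 0*6 = -229 + 0 = -229)
Q = 129045 (Q = 8653 + 120392 = 129045)
1/(-3306/901779 + (Q - z)) = 1/(-3306/901779 + (129045 - 1*(-229))) = 1/(-3306*1/901779 + (129045 + 229)) = 1/(-1102/300593 + 129274) = 1/(38858858380/300593) = 300593/38858858380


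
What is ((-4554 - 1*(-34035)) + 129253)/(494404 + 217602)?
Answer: 79367/356003 ≈ 0.22294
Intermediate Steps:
((-4554 - 1*(-34035)) + 129253)/(494404 + 217602) = ((-4554 + 34035) + 129253)/712006 = (29481 + 129253)*(1/712006) = 158734*(1/712006) = 79367/356003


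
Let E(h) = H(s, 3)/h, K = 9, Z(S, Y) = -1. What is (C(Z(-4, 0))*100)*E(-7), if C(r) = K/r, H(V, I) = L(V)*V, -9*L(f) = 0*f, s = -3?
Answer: 0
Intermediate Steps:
L(f) = 0 (L(f) = -0*f = -1/9*0 = 0)
H(V, I) = 0 (H(V, I) = 0*V = 0)
C(r) = 9/r
E(h) = 0 (E(h) = 0/h = 0)
(C(Z(-4, 0))*100)*E(-7) = ((9/(-1))*100)*0 = ((9*(-1))*100)*0 = -9*100*0 = -900*0 = 0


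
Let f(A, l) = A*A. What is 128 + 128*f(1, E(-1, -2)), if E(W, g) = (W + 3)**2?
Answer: 256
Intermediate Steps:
E(W, g) = (3 + W)**2
f(A, l) = A**2
128 + 128*f(1, E(-1, -2)) = 128 + 128*1**2 = 128 + 128*1 = 128 + 128 = 256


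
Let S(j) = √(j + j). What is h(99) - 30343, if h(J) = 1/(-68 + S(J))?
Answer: -67149093/2213 - 3*√22/4426 ≈ -30343.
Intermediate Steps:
S(j) = √2*√j (S(j) = √(2*j) = √2*√j)
h(J) = 1/(-68 + √2*√J)
h(99) - 30343 = 1/(-68 + √2*√99) - 30343 = 1/(-68 + √2*(3*√11)) - 30343 = 1/(-68 + 3*√22) - 30343 = -30343 + 1/(-68 + 3*√22)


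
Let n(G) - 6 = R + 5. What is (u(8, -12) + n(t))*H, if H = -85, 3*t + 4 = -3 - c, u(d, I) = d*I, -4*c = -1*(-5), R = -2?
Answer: 7395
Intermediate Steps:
c = -5/4 (c = -(-1)*(-5)/4 = -¼*5 = -5/4 ≈ -1.2500)
u(d, I) = I*d
t = -23/12 (t = -4/3 + (-3 - 1*(-5/4))/3 = -4/3 + (-3 + 5/4)/3 = -4/3 + (⅓)*(-7/4) = -4/3 - 7/12 = -23/12 ≈ -1.9167)
n(G) = 9 (n(G) = 6 + (-2 + 5) = 6 + 3 = 9)
(u(8, -12) + n(t))*H = (-12*8 + 9)*(-85) = (-96 + 9)*(-85) = -87*(-85) = 7395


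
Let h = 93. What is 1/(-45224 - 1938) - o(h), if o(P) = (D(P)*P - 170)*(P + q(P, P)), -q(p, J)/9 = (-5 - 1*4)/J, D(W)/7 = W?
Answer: -8285676249691/1462022 ≈ -5.6673e+6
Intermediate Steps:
D(W) = 7*W
q(p, J) = 81/J (q(p, J) = -9*(-5 - 1*4)/J = -9*(-5 - 4)/J = -(-81)/J = 81/J)
o(P) = (-170 + 7*P²)*(P + 81/P) (o(P) = ((7*P)*P - 170)*(P + 81/P) = (7*P² - 170)*(P + 81/P) = (-170 + 7*P²)*(P + 81/P))
1/(-45224 - 1938) - o(h) = 1/(-45224 - 1938) - (-13770/93 + 7*93³ + 397*93) = 1/(-47162) - (-13770*1/93 + 7*804357 + 36921) = -1/47162 - (-4590/31 + 5630499 + 36921) = -1/47162 - 1*175685430/31 = -1/47162 - 175685430/31 = -8285676249691/1462022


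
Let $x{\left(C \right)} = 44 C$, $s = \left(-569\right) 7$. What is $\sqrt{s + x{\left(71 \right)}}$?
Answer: $i \sqrt{859} \approx 29.309 i$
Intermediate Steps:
$s = -3983$
$\sqrt{s + x{\left(71 \right)}} = \sqrt{-3983 + 44 \cdot 71} = \sqrt{-3983 + 3124} = \sqrt{-859} = i \sqrt{859}$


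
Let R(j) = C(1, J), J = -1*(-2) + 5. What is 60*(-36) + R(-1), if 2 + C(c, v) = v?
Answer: -2155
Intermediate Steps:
J = 7 (J = 2 + 5 = 7)
C(c, v) = -2 + v
R(j) = 5 (R(j) = -2 + 7 = 5)
60*(-36) + R(-1) = 60*(-36) + 5 = -2160 + 5 = -2155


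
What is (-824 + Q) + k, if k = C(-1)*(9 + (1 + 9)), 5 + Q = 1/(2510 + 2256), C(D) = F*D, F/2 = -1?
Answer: -3769905/4766 ≈ -791.00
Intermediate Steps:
F = -2 (F = 2*(-1) = -2)
C(D) = -2*D
Q = -23829/4766 (Q = -5 + 1/(2510 + 2256) = -5 + 1/4766 = -23829/4766 ≈ -4.9998)
k = 38 (k = (-2*(-1))*(9 + (1 + 9)) = 2*(9 + 10) = 2*19 = 38)
(-824 + Q) + k = (-824 - 23829/4766) + 38 = -3951013/4766 + 38 = -3769905/4766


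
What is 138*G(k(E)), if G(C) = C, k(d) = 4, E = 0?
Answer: 552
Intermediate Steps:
138*G(k(E)) = 138*4 = 552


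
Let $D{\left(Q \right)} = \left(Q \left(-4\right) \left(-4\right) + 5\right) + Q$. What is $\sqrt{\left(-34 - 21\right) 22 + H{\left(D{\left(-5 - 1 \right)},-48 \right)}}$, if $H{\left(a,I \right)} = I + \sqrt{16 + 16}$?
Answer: $\sqrt{-1258 + 4 \sqrt{2}} \approx 35.388 i$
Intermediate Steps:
$D{\left(Q \right)} = 5 + 17 Q$ ($D{\left(Q \right)} = \left(- 4 Q \left(-4\right) + 5\right) + Q = \left(16 Q + 5\right) + Q = \left(5 + 16 Q\right) + Q = 5 + 17 Q$)
$H{\left(a,I \right)} = I + 4 \sqrt{2}$ ($H{\left(a,I \right)} = I + \sqrt{32} = I + 4 \sqrt{2}$)
$\sqrt{\left(-34 - 21\right) 22 + H{\left(D{\left(-5 - 1 \right)},-48 \right)}} = \sqrt{\left(-34 - 21\right) 22 - \left(48 - 4 \sqrt{2}\right)} = \sqrt{\left(-55\right) 22 - \left(48 - 4 \sqrt{2}\right)} = \sqrt{-1210 - \left(48 - 4 \sqrt{2}\right)} = \sqrt{-1258 + 4 \sqrt{2}}$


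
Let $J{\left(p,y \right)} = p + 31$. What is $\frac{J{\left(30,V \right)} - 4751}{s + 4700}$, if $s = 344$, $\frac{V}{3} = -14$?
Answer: $- \frac{2345}{2522} \approx -0.92982$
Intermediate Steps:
$V = -42$ ($V = 3 \left(-14\right) = -42$)
$J{\left(p,y \right)} = 31 + p$
$\frac{J{\left(30,V \right)} - 4751}{s + 4700} = \frac{\left(31 + 30\right) - 4751}{344 + 4700} = \frac{61 - 4751}{5044} = \left(-4690\right) \frac{1}{5044} = - \frac{2345}{2522}$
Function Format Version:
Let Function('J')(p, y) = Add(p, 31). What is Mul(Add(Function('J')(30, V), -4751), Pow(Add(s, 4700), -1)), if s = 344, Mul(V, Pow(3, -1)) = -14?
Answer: Rational(-2345, 2522) ≈ -0.92982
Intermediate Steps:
V = -42 (V = Mul(3, -14) = -42)
Function('J')(p, y) = Add(31, p)
Mul(Add(Function('J')(30, V), -4751), Pow(Add(s, 4700), -1)) = Mul(Add(Add(31, 30), -4751), Pow(Add(344, 4700), -1)) = Mul(Add(61, -4751), Pow(5044, -1)) = Mul(-4690, Rational(1, 5044)) = Rational(-2345, 2522)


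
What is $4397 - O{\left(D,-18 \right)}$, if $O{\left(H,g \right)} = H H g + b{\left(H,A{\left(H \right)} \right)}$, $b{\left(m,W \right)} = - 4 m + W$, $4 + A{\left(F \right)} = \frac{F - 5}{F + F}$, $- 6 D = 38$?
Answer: $\frac{290516}{57} \approx 5096.8$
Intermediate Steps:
$D = - \frac{19}{3}$ ($D = \left(- \frac{1}{6}\right) 38 = - \frac{19}{3} \approx -6.3333$)
$A{\left(F \right)} = -4 + \frac{-5 + F}{2 F}$ ($A{\left(F \right)} = -4 + \frac{F - 5}{F + F} = -4 + \frac{-5 + F}{2 F}$)
$b{\left(m,W \right)} = W - 4 m$
$O{\left(H,g \right)} = - 4 H + g H^{2} + \frac{-5 - 7 H}{2 H}$ ($O{\left(H,g \right)} = H H g - \left(4 H - \frac{-5 - 7 H}{2 H}\right) = H^{2} g - \left(4 H - \frac{-5 - 7 H}{2 H}\right) = g H^{2} - \left(4 H - \frac{-5 - 7 H}{2 H}\right) = - 4 H + g H^{2} + \frac{-5 - 7 H}{2 H}$)
$4397 - O{\left(D,-18 \right)} = 4397 - \left(- \frac{7}{2} - - \frac{76}{3} - \frac{5}{2 \left(- \frac{19}{3}\right)} - 18 \left(- \frac{19}{3}\right)^{2}\right) = 4397 - \left(- \frac{7}{2} + \frac{76}{3} - - \frac{15}{38} - 722\right) = 4397 - \left(- \frac{7}{2} + \frac{76}{3} + \frac{15}{38} - 722\right) = 4397 - - \frac{39887}{57} = 4397 + \frac{39887}{57} = \frac{290516}{57}$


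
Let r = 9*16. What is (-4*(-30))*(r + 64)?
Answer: 24960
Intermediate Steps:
r = 144
(-4*(-30))*(r + 64) = (-4*(-30))*(144 + 64) = 120*208 = 24960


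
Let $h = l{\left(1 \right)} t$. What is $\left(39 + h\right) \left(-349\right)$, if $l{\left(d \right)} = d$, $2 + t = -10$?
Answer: $-9423$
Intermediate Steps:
$t = -12$ ($t = -2 - 10 = -12$)
$h = -12$ ($h = 1 \left(-12\right) = -12$)
$\left(39 + h\right) \left(-349\right) = \left(39 - 12\right) \left(-349\right) = 27 \left(-349\right) = -9423$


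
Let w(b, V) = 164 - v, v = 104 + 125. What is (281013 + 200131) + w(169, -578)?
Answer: 481079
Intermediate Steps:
v = 229
w(b, V) = -65 (w(b, V) = 164 - 1*229 = 164 - 229 = -65)
(281013 + 200131) + w(169, -578) = (281013 + 200131) - 65 = 481144 - 65 = 481079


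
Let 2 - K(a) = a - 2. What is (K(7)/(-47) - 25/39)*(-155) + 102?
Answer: 350956/1833 ≈ 191.47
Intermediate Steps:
K(a) = 4 - a (K(a) = 2 - (a - 2) = 2 - (-2 + a) = 2 + (2 - a) = 4 - a)
(K(7)/(-47) - 25/39)*(-155) + 102 = ((4 - 1*7)/(-47) - 25/39)*(-155) + 102 = ((4 - 7)*(-1/47) - 25*1/39)*(-155) + 102 = (-3*(-1/47) - 25/39)*(-155) + 102 = (3/47 - 25/39)*(-155) + 102 = -1058/1833*(-155) + 102 = 163990/1833 + 102 = 350956/1833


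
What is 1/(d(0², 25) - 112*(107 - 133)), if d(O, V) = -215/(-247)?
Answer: 247/719479 ≈ 0.00034330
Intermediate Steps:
d(O, V) = 215/247 (d(O, V) = -215*(-1/247) = 215/247)
1/(d(0², 25) - 112*(107 - 133)) = 1/(215/247 - 112*(107 - 133)) = 1/(215/247 - 112*(-26)) = 1/(215/247 + 2912) = 1/(719479/247) = 247/719479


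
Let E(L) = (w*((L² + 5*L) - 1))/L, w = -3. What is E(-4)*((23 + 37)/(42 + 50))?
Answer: -225/92 ≈ -2.4457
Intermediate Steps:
E(L) = (3 - 15*L - 3*L²)/L (E(L) = (-3*((L² + 5*L) - 1))/L = (-3*(-1 + L² + 5*L))/L = (3 - 15*L - 3*L²)/L)
E(-4)*((23 + 37)/(42 + 50)) = (-15 - 3*(-4) + 3/(-4))*((23 + 37)/(42 + 50)) = (-15 + 12 + 3*(-¼))*(60/92) = (-15 + 12 - ¾)*(60*(1/92)) = -15/4*15/23 = -225/92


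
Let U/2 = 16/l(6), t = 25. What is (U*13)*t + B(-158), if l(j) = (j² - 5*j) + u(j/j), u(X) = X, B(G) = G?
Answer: 9294/7 ≈ 1327.7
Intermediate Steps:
l(j) = 1 + j² - 5*j (l(j) = (j² - 5*j) + j/j = (j² - 5*j) + 1 = 1 + j² - 5*j)
U = 32/7 (U = 2*(16/(1 + 6² - 5*6)) = 2*(16/(1 + 36 - 30)) = 2*(16/7) = 32/7 ≈ 4.5714)
(U*13)*t + B(-158) = ((32/7)*13)*25 - 158 = (416/7)*25 - 158 = 10400/7 - 158 = 9294/7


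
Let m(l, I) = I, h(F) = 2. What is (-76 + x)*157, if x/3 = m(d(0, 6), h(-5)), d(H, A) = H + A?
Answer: -10990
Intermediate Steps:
d(H, A) = A + H
x = 6 (x = 3*2 = 6)
(-76 + x)*157 = (-76 + 6)*157 = -70*157 = -10990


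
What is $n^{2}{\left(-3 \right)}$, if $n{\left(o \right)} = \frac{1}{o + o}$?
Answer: $\frac{1}{36} \approx 0.027778$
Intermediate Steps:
$n{\left(o \right)} = \frac{1}{2 o}$
$n^{2}{\left(-3 \right)} = \left(\frac{1}{2 \left(-3\right)}\right)^{2} = \left(\frac{1}{2} \left(- \frac{1}{3}\right)\right)^{2} = \left(- \frac{1}{6}\right)^{2} = \frac{1}{36}$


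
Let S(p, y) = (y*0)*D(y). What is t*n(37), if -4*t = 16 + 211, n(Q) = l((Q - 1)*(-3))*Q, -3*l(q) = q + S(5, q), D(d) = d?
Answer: -75591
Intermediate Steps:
S(p, y) = 0 (S(p, y) = (y*0)*y = 0*y = 0)
l(q) = -q/3 (l(q) = -(q + 0)/3 = -q/3)
n(Q) = Q*(-1 + Q) (n(Q) = (-(Q - 1)*(-3)/3)*Q = (-(-1 + Q)*(-3)/3)*Q = (-(3 - 3*Q)/3)*Q = (-1 + Q)*Q = Q*(-1 + Q))
t = -227/4 (t = -(16 + 211)/4 = -¼*227 = -227/4 ≈ -56.750)
t*n(37) = -8399*(-1 + 37)/4 = -8399*36/4 = -227/4*1332 = -75591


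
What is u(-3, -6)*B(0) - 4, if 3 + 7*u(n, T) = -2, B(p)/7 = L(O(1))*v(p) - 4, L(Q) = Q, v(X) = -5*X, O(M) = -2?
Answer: 16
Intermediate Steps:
B(p) = -28 + 70*p (B(p) = 7*(-(-10)*p - 4) = 7*(10*p - 4) = 7*(-4 + 10*p) = -28 + 70*p)
u(n, T) = -5/7 (u(n, T) = -3/7 + (1/7)*(-2) = -3/7 - 2/7 = -5/7)
u(-3, -6)*B(0) - 4 = -5*(-28 + 70*0)/7 - 4 = -5*(-28 + 0)/7 - 4 = -5/7*(-28) - 4 = 20 - 4 = 16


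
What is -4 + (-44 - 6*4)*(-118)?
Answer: 8020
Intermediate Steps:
-4 + (-44 - 6*4)*(-118) = -4 + (-44 - 1*24)*(-118) = -4 + (-44 - 24)*(-118) = -4 - 68*(-118) = -4 + 8024 = 8020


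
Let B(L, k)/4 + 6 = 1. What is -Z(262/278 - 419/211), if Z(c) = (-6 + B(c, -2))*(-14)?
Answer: -364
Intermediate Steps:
B(L, k) = -20 (B(L, k) = -24 + 4*1 = -24 + 4 = -20)
Z(c) = 364 (Z(c) = (-6 - 20)*(-14) = -26*(-14) = 364)
-Z(262/278 - 419/211) = -1*364 = -364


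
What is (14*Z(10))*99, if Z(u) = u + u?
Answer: 27720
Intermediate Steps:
Z(u) = 2*u
(14*Z(10))*99 = (14*(2*10))*99 = (14*20)*99 = 280*99 = 27720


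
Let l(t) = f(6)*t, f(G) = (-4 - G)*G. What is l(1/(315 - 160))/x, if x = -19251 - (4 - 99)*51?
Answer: 2/74431 ≈ 2.6871e-5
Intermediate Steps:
f(G) = G*(-4 - G)
l(t) = -60*t (l(t) = (-1*6*(4 + 6))*t = (-1*6*10)*t = -60*t)
x = -14406 (x = -19251 - (-95)*51 = -19251 - 1*(-4845) = -19251 + 4845 = -14406)
l(1/(315 - 160))/x = -60/(315 - 160)/(-14406) = -60/155*(-1/14406) = -60*1/155*(-1/14406) = -12/31*(-1/14406) = 2/74431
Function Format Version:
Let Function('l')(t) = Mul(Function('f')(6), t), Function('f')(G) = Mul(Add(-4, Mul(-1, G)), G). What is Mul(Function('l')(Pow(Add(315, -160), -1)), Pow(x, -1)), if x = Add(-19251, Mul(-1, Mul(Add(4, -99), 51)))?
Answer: Rational(2, 74431) ≈ 2.6871e-5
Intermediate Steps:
Function('f')(G) = Mul(G, Add(-4, Mul(-1, G)))
Function('l')(t) = Mul(-60, t) (Function('l')(t) = Mul(Mul(-1, 6, Add(4, 6)), t) = Mul(Mul(-1, 6, 10), t) = Mul(-60, t))
x = -14406 (x = Add(-19251, Mul(-1, Mul(-95, 51))) = Add(-19251, Mul(-1, -4845)) = Add(-19251, 4845) = -14406)
Mul(Function('l')(Pow(Add(315, -160), -1)), Pow(x, -1)) = Mul(Mul(-60, Pow(Add(315, -160), -1)), Pow(-14406, -1)) = Mul(Mul(-60, Pow(155, -1)), Rational(-1, 14406)) = Mul(Mul(-60, Rational(1, 155)), Rational(-1, 14406)) = Mul(Rational(-12, 31), Rational(-1, 14406)) = Rational(2, 74431)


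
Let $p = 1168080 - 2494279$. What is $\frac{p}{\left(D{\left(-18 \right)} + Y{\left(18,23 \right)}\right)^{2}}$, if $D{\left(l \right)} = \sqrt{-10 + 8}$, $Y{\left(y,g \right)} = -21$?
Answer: $- \frac{1326199}{\left(21 - i \sqrt{2}\right)^{2}} \approx -2966.6 - 401.39 i$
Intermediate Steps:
$p = -1326199$
$D{\left(l \right)} = i \sqrt{2}$ ($D{\left(l \right)} = \sqrt{-2} = i \sqrt{2}$)
$\frac{p}{\left(D{\left(-18 \right)} + Y{\left(18,23 \right)}\right)^{2}} = - \frac{1326199}{\left(i \sqrt{2} - 21\right)^{2}} = - \frac{1326199}{\left(-21 + i \sqrt{2}\right)^{2}}$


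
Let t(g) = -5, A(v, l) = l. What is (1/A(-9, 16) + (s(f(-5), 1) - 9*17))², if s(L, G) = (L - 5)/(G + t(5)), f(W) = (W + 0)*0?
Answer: 5890329/256 ≈ 23009.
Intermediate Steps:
f(W) = 0 (f(W) = W*0 = 0)
s(L, G) = (-5 + L)/(-5 + G) (s(L, G) = (L - 5)/(G - 5) = (-5 + L)/(-5 + G))
(1/A(-9, 16) + (s(f(-5), 1) - 9*17))² = (1/16 + ((-5 + 0)/(-5 + 1) - 9*17))² = (1/16 + (-5/(-4) - 153))² = (1/16 + (-¼*(-5) - 153))² = (1/16 + (5/4 - 153))² = (1/16 - 607/4)² = (-2427/16)² = 5890329/256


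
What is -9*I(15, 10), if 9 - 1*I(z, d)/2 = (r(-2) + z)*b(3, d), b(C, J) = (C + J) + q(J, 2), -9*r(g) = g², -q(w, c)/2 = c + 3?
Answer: 624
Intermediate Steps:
q(w, c) = -6 - 2*c (q(w, c) = -2*(c + 3) = -2*(3 + c) = -6 - 2*c)
r(g) = -g²/9
b(C, J) = -10 + C + J (b(C, J) = (C + J) + (-6 - 2*2) = (C + J) + (-6 - 4) = (C + J) - 10 = -10 + C + J)
I(z, d) = 18 - 2*(-7 + d)*(-4/9 + z) (I(z, d) = 18 - 2*(-⅑*(-2)² + z)*(-10 + 3 + d) = 18 - 2*(-⅑*4 + z)*(-7 + d) = 18 - 2*(-4/9 + z)*(-7 + d) = 18 - 2*(-7 + d)*(-4/9 + z))
-9*I(15, 10) = -9*(106/9 + (8/9)*10 - 2*15*(-7 + 10)) = -9*(106/9 + 80/9 - 2*15*3) = -9*(106/9 + 80/9 - 90) = -9*(-208/3) = 624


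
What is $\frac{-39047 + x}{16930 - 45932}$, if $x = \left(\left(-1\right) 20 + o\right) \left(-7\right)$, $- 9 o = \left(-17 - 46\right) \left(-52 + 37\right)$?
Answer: $\frac{19086}{14501} \approx 1.3162$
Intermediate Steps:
$o = -105$ ($o = - \frac{\left(-17 - 46\right) \left(-52 + 37\right)}{9} = - \frac{\left(-63\right) \left(-15\right)}{9} = \left(- \frac{1}{9}\right) 945 = -105$)
$x = 875$ ($x = \left(\left(-1\right) 20 - 105\right) \left(-7\right) = \left(-20 - 105\right) \left(-7\right) = \left(-125\right) \left(-7\right) = 875$)
$\frac{-39047 + x}{16930 - 45932} = \frac{-39047 + 875}{16930 - 45932} = - \frac{38172}{-29002} = \left(-38172\right) \left(- \frac{1}{29002}\right) = \frac{19086}{14501}$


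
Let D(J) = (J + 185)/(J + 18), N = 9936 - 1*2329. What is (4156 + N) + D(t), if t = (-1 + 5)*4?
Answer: 400143/34 ≈ 11769.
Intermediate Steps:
N = 7607 (N = 9936 - 2329 = 7607)
t = 16 (t = 4*4 = 16)
D(J) = (185 + J)/(18 + J)
(4156 + N) + D(t) = (4156 + 7607) + (185 + 16)/(18 + 16) = 11763 + 201/34 = 400143/34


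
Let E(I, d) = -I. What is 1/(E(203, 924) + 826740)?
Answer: 1/826537 ≈ 1.2099e-6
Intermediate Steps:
1/(E(203, 924) + 826740) = 1/(-1*203 + 826740) = 1/(-203 + 826740) = 1/826537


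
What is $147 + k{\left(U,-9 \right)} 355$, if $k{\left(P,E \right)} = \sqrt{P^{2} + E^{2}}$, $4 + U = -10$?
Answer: $147 + 355 \sqrt{277} \approx 6055.4$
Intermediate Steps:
$U = -14$ ($U = -4 - 10 = -14$)
$k{\left(P,E \right)} = \sqrt{E^{2} + P^{2}}$
$147 + k{\left(U,-9 \right)} 355 = 147 + \sqrt{\left(-9\right)^{2} + \left(-14\right)^{2}} \cdot 355 = 147 + \sqrt{81 + 196} \cdot 355 = 147 + \sqrt{277} \cdot 355 = 147 + 355 \sqrt{277}$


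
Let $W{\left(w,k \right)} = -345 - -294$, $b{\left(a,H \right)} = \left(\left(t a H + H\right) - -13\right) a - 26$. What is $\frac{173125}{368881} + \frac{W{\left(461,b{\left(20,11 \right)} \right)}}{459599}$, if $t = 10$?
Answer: $\frac{79549263944}{169537338719} \approx 0.46921$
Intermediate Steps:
$b{\left(a,H \right)} = -26 + a \left(13 + H + 10 H a\right)$ ($b{\left(a,H \right)} = \left(\left(10 a H + H\right) - -13\right) a - 26 = \left(\left(10 H a + H\right) + 13\right) a - 26 = \left(\left(H + 10 H a\right) + 13\right) a - 26 = \left(13 + H + 10 H a\right) a - 26 = a \left(13 + H + 10 H a\right) - 26 = -26 + a \left(13 + H + 10 H a\right)$)
$W{\left(w,k \right)} = -51$ ($W{\left(w,k \right)} = -345 + 294 = -51$)
$\frac{173125}{368881} + \frac{W{\left(461,b{\left(20,11 \right)} \right)}}{459599} = \frac{173125}{368881} - \frac{51}{459599} = \frac{79549263944}{169537338719}$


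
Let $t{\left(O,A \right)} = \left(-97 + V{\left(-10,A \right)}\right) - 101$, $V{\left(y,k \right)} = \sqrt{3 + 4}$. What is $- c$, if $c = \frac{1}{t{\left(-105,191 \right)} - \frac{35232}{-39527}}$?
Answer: $\frac{307959363078}{60690520674893} + \frac{1562383729 \sqrt{7}}{60690520674893} \approx 0.0051424$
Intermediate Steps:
$V{\left(y,k \right)} = \sqrt{7}$
$t{\left(O,A \right)} = -198 + \sqrt{7}$ ($t{\left(O,A \right)} = \left(-97 + \sqrt{7}\right) - 101 = -198 + \sqrt{7}$)
$c = \frac{1}{- \frac{7791114}{39527} + \sqrt{7}}$ ($c = \frac{1}{\left(-198 + \sqrt{7}\right) - \frac{35232}{-39527}} = \frac{1}{\left(-198 + \sqrt{7}\right) - - \frac{35232}{39527}} = \frac{1}{\left(-198 + \sqrt{7}\right) + \frac{35232}{39527}} = \frac{1}{- \frac{7791114}{39527} + \sqrt{7}} \approx -0.0051424$)
$- c = - (- \frac{307959363078}{60690520674893} - \frac{1562383729 \sqrt{7}}{60690520674893}) = \frac{307959363078}{60690520674893} + \frac{1562383729 \sqrt{7}}{60690520674893}$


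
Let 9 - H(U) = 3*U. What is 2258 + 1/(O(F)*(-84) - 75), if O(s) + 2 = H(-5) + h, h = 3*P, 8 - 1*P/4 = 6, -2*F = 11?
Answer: 8894261/3939 ≈ 2258.0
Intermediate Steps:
H(U) = 9 - 3*U
F = -11/2 (F = -½*11 = -11/2 ≈ -5.5000)
P = 8 (P = 32 - 4*6 = 32 - 24 = 8)
h = 24 (h = 3*8 = 24)
O(s) = 46 (O(s) = -2 + ((9 - 3*(-5)) + 24) = -2 + ((9 + 15) + 24) = -2 + (24 + 24) = -2 + 48 = 46)
2258 + 1/(O(F)*(-84) - 75) = 2258 + 1/(46*(-84) - 75) = 2258 + 1/(-3864 - 75) = 2258 + 1/(-3939) = 2258 - 1/3939 = 8894261/3939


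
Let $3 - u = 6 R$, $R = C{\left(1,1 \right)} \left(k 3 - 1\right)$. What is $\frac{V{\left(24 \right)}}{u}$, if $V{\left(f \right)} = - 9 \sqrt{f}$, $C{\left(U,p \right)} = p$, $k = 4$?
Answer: $\frac{2 \sqrt{6}}{7} \approx 0.69985$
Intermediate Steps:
$R = 11$ ($R = 1 \left(4 \cdot 3 - 1\right) = 1 \left(12 - 1\right) = 1 \cdot 11 = 11$)
$u = -63$ ($u = 3 - 6 \cdot 11 = 3 - 66 = -63$)
$\frac{V{\left(24 \right)}}{u} = \frac{\left(-9\right) \sqrt{24}}{-63} = - 9 \cdot 2 \sqrt{6} \left(- \frac{1}{63}\right) = - 18 \sqrt{6} \left(- \frac{1}{63}\right) = \frac{2 \sqrt{6}}{7}$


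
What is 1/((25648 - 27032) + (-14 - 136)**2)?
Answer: 1/21116 ≈ 4.7357e-5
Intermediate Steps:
1/((25648 - 27032) + (-14 - 136)**2) = 1/(-1384 + (-150)**2) = 1/(-1384 + 22500) = 1/21116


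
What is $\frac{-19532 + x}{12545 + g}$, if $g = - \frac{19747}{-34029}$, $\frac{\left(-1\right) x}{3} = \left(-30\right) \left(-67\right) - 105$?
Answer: $- \frac{859130163}{426913552} \approx -2.0124$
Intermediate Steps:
$x = -5715$ ($x = - 3 \left(\left(-30\right) \left(-67\right) - 105\right) = - 3 \left(2010 - 105\right) = \left(-3\right) 1905 = -5715$)
$g = \frac{19747}{34029}$ ($g = \left(-19747\right) \left(- \frac{1}{34029}\right) = \frac{19747}{34029} \approx 0.5803$)
$\frac{-19532 + x}{12545 + g} = \frac{-19532 - 5715}{12545 + \frac{19747}{34029}} = - \frac{25247}{\frac{426913552}{34029}} = \left(-25247\right) \frac{34029}{426913552} = - \frac{859130163}{426913552}$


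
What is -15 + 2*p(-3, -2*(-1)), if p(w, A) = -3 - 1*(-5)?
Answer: -11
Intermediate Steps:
p(w, A) = 2 (p(w, A) = -3 + 5 = 2)
-15 + 2*p(-3, -2*(-1)) = -15 + 2*2 = -15 + 4 = -11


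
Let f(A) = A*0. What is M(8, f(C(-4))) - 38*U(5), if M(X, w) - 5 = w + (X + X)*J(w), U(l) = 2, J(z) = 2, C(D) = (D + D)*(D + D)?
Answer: -39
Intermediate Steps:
C(D) = 4*D**2 (C(D) = (2*D)*(2*D) = 4*D**2)
f(A) = 0
M(X, w) = 5 + w + 4*X (M(X, w) = 5 + (w + (X + X)*2) = 5 + (w + (2*X)*2) = 5 + (w + 4*X) = 5 + w + 4*X)
M(8, f(C(-4))) - 38*U(5) = (5 + 0 + 4*8) - 38*2 = (5 + 0 + 32) - 76 = 37 - 76 = -39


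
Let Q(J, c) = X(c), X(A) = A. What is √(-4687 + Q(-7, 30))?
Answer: I*√4657 ≈ 68.242*I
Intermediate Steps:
Q(J, c) = c
√(-4687 + Q(-7, 30)) = √(-4687 + 30) = √(-4657) = I*√4657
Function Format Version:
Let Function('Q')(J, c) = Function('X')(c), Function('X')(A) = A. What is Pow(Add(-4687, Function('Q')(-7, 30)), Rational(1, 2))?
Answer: Mul(I, Pow(4657, Rational(1, 2))) ≈ Mul(68.242, I)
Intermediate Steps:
Function('Q')(J, c) = c
Pow(Add(-4687, Function('Q')(-7, 30)), Rational(1, 2)) = Pow(Add(-4687, 30), Rational(1, 2)) = Pow(-4657, Rational(1, 2)) = Mul(I, Pow(4657, Rational(1, 2)))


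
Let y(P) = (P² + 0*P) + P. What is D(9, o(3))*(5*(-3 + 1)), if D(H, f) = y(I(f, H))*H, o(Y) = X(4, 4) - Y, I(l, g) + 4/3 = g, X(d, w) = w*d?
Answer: -5980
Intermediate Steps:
X(d, w) = d*w
I(l, g) = -4/3 + g
y(P) = P + P² (y(P) = (P² + 0) + P = P² + P = P + P²)
o(Y) = 16 - Y (o(Y) = 4*4 - Y = 16 - Y)
D(H, f) = H*(-4/3 + H)*(-⅓ + H) (D(H, f) = ((-4/3 + H)*(1 + (-4/3 + H)))*H = ((-4/3 + H)*(-⅓ + H))*H = H*(-4/3 + H)*(-⅓ + H))
D(9, o(3))*(5*(-3 + 1)) = ((⅑)*9*(-1 + 3*9)*(-4 + 3*9))*(5*(-3 + 1)) = ((⅑)*9*(-1 + 27)*(-4 + 27))*(5*(-2)) = ((⅑)*9*26*23)*(-10) = 598*(-10) = -5980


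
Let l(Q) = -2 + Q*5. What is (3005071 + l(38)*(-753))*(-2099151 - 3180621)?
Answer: -15118664080404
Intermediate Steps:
l(Q) = -2 + 5*Q
(3005071 + l(38)*(-753))*(-2099151 - 3180621) = (3005071 + (-2 + 5*38)*(-753))*(-2099151 - 3180621) = (3005071 + (-2 + 190)*(-753))*(-5279772) = (3005071 + 188*(-753))*(-5279772) = (3005071 - 141564)*(-5279772) = 2863507*(-5279772) = -15118664080404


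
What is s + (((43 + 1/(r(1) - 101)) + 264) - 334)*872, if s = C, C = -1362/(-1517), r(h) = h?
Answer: -893202856/37925 ≈ -23552.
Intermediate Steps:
C = 1362/1517 (C = -1362*(-1/1517) = 1362/1517 ≈ 0.89782)
s = 1362/1517 ≈ 0.89782
s + (((43 + 1/(r(1) - 101)) + 264) - 334)*872 = 1362/1517 + (((43 + 1/(1 - 101)) + 264) - 334)*872 = 1362/1517 + (((43 + 1/(-100)) + 264) - 334)*872 = 1362/1517 + (((43 - 1/100) + 264) - 334)*872 = 1362/1517 + ((4299/100 + 264) - 334)*872 = 1362/1517 + (30699/100 - 334)*872 = 1362/1517 - 2701/100*872 = 1362/1517 - 588818/25 = -893202856/37925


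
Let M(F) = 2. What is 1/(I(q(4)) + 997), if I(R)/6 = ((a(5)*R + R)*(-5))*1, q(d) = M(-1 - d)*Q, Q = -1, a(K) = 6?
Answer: 1/1417 ≈ 0.00070572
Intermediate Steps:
q(d) = -2 (q(d) = 2*(-1) = -2)
I(R) = -210*R (I(R) = 6*(((6*R + R)*(-5))*1) = 6*(((7*R)*(-5))*1) = 6*(-35*R*1) = 6*(-35*R) = -210*R)
1/(I(q(4)) + 997) = 1/(-210*(-2) + 997) = 1/(420 + 997) = 1/1417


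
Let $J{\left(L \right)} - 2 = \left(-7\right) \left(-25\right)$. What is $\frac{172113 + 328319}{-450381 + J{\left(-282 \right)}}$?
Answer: $- \frac{125108}{112551} \approx -1.1116$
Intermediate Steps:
$J{\left(L \right)} = 177$ ($J{\left(L \right)} = 2 - -175 = 2 + 175 = 177$)
$\frac{172113 + 328319}{-450381 + J{\left(-282 \right)}} = \frac{172113 + 328319}{-450381 + 177} = \frac{500432}{-450204} = 500432 \left(- \frac{1}{450204}\right) = - \frac{125108}{112551}$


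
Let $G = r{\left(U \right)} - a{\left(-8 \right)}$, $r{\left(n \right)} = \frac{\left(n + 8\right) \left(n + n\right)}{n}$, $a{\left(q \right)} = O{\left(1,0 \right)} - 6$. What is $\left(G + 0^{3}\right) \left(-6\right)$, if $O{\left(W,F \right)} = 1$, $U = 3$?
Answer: $-162$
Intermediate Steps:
$a{\left(q \right)} = -5$ ($a{\left(q \right)} = 1 - 6 = -5$)
$r{\left(n \right)} = 16 + 2 n$ ($r{\left(n \right)} = \frac{\left(8 + n\right) 2 n}{n} = \frac{2 n \left(8 + n\right)}{n} = 16 + 2 n$)
$G = 27$ ($G = \left(16 + 2 \cdot 3\right) - -5 = \left(16 + 6\right) + 5 = 22 + 5 = 27$)
$\left(G + 0^{3}\right) \left(-6\right) = \left(27 + 0^{3}\right) \left(-6\right) = \left(27 + 0\right) \left(-6\right) = 27 \left(-6\right) = -162$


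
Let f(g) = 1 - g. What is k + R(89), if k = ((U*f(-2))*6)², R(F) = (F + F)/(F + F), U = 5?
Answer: 8101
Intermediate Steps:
R(F) = 1 (R(F) = (2*F)/((2*F)) = (2*F)*(1/(2*F)) = 1)
k = 8100 (k = ((5*(1 - 1*(-2)))*6)² = ((5*(1 + 2))*6)² = ((5*3)*6)² = (15*6)² = 90² = 8100)
k + R(89) = 8100 + 1 = 8101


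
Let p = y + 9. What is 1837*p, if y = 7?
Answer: 29392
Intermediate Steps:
p = 16 (p = 7 + 9 = 16)
1837*p = 1837*16 = 29392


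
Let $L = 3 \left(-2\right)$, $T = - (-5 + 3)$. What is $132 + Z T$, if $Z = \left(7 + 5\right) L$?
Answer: $-12$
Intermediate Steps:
$T = 2$ ($T = \left(-1\right) \left(-2\right) = 2$)
$L = -6$
$Z = -72$ ($Z = \left(7 + 5\right) \left(-6\right) = 12 \left(-6\right) = -72$)
$132 + Z T = 132 - 144 = -12$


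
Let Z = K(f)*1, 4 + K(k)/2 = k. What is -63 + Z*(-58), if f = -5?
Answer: 981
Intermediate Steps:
K(k) = -8 + 2*k
Z = -18 (Z = (-8 + 2*(-5))*1 = (-8 - 10)*1 = -18*1 = -18)
-63 + Z*(-58) = -63 - 18*(-58) = -63 + 1044 = 981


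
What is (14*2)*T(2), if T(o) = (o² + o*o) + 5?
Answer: 364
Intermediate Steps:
T(o) = 5 + 2*o² (T(o) = (o² + o²) + 5 = 2*o² + 5 = 5 + 2*o²)
(14*2)*T(2) = (14*2)*(5 + 2*2²) = 28*(5 + 2*4) = 28*(5 + 8) = 28*13 = 364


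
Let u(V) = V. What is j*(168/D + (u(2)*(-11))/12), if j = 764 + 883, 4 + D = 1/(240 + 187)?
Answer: -82202319/1138 ≈ -72234.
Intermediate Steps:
D = -1707/427 (D = -4 + 1/(240 + 187) = -4 + 1/427 = -1707/427 ≈ -3.9977)
j = 1647
j*(168/D + (u(2)*(-11))/12) = 1647*(168/(-1707/427) + (2*(-11))/12) = 1647*(168*(-427/1707) - 22*1/12) = 1647*(-23912/569 - 11/6) = 1647*(-149731/3414) = -82202319/1138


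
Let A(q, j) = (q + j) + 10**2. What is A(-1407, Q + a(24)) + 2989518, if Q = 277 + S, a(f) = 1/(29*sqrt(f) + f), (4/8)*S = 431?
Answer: 2442298949/817 + 29*sqrt(6)/9804 ≈ 2.9894e+6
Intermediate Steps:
S = 862 (S = 2*431 = 862)
a(f) = 1/(f + 29*sqrt(f))
Q = 1139 (Q = 277 + 862 = 1139)
A(q, j) = 100 + j + q (A(q, j) = (j + q) + 100 = 100 + j + q)
A(-1407, Q + a(24)) + 2989518 = (100 + (1139 + 1/(24 + 29*sqrt(24))) - 1407) + 2989518 = (100 + (1139 + 1/(24 + 29*(2*sqrt(6)))) - 1407) + 2989518 = (100 + (1139 + 1/(24 + 58*sqrt(6))) - 1407) + 2989518 = (-168 + 1/(24 + 58*sqrt(6))) + 2989518 = 2989350 + 1/(24 + 58*sqrt(6))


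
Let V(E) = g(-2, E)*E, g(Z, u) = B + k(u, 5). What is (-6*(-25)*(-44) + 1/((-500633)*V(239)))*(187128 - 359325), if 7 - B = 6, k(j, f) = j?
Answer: 10878696928460649399/9572102960 ≈ 1.1365e+9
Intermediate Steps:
B = 1 (B = 7 - 1*6 = 7 - 6 = 1)
g(Z, u) = 1 + u
V(E) = E*(1 + E) (V(E) = (1 + E)*E = E*(1 + E))
(-6*(-25)*(-44) + 1/((-500633)*V(239)))*(187128 - 359325) = (-6*(-25)*(-44) + 1/((-500633)*((239*(1 + 239)))))*(187128 - 359325) = (150*(-44) - 1/(500633*(239*240)))*(-172197) = (-6600 - 1/500633/57360)*(-172197) = (-6600 - 1/500633*1/57360)*(-172197) = (-6600 - 1/28716308880)*(-172197) = -189527638608001/28716308880*(-172197) = 10878696928460649399/9572102960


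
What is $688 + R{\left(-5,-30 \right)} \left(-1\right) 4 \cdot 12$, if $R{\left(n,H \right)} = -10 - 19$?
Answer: $2080$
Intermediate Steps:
$R{\left(n,H \right)} = -29$
$688 + R{\left(-5,-30 \right)} \left(-1\right) 4 \cdot 12 = 688 - 29 \left(-1\right) 4 \cdot 12 = 688 - 29 \left(\left(-4\right) 12\right) = 688 - -1392 = 688 + 1392 = 2080$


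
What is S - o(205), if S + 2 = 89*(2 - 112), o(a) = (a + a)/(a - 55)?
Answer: -146921/15 ≈ -9794.7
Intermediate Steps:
o(a) = 2*a/(-55 + a) (o(a) = (2*a)/(-55 + a) = 2*a/(-55 + a))
S = -9792 (S = -2 + 89*(2 - 112) = -2 + 89*(-110) = -2 - 9790 = -9792)
S - o(205) = -9792 - 2*205/(-55 + 205) = -9792 - 2*205/150 = -9792 - 1*41/15 = -9792 - 41/15 = -146921/15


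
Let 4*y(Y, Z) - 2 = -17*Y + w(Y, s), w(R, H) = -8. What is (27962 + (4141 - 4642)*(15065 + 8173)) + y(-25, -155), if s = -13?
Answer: -46456685/4 ≈ -1.1614e+7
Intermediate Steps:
y(Y, Z) = -3/2 - 17*Y/4 (y(Y, Z) = 1/2 + (-17*Y - 8)/4 = 1/2 + (-8 - 17*Y)/4 = 1/2 + (-2 - 17*Y/4) = -3/2 - 17*Y/4)
(27962 + (4141 - 4642)*(15065 + 8173)) + y(-25, -155) = (27962 + (4141 - 4642)*(15065 + 8173)) + (-3/2 - 17/4*(-25)) = (27962 - 501*23238) + (-3/2 + 425/4) = (27962 - 11642238) + 419/4 = -11614276 + 419/4 = -46456685/4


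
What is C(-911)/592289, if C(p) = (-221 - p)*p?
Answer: -628590/592289 ≈ -1.0613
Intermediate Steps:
C(p) = p*(-221 - p)
C(-911)/592289 = -1*(-911)*(221 - 911)/592289 = -1*(-911)*(-690)*(1/592289) = -628590*1/592289 = -628590/592289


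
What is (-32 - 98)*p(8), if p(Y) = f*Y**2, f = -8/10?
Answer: 6656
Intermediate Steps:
f = -4/5 (f = -8*1/10 = -4/5 ≈ -0.80000)
p(Y) = -4*Y**2/5
(-32 - 98)*p(8) = (-32 - 98)*(-4/5*8**2) = -(-104)*64 = -130*(-256/5) = 6656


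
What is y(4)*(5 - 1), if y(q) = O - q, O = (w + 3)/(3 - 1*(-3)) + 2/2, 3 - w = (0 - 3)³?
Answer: 10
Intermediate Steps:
w = 30 (w = 3 - (0 - 3)³ = 3 - 1*(-3)³ = 3 - 1*(-27) = 3 + 27 = 30)
O = 13/2 (O = (30 + 3)/(3 - 1*(-3)) + 2/2 = 33/(3 + 3) + 2*(½) = 33/6 + 1 = 33*(⅙) + 1 = 11/2 + 1 = 13/2 ≈ 6.5000)
y(q) = 13/2 - q
y(4)*(5 - 1) = (13/2 - 1*4)*(5 - 1) = (13/2 - 4)*4 = (5/2)*4 = 10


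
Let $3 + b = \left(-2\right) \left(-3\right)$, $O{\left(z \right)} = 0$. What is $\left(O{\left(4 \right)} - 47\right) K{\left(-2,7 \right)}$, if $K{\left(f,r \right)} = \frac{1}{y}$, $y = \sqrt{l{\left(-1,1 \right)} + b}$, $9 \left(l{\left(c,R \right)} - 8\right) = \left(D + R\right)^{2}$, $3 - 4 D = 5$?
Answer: $- \frac{282 \sqrt{397}}{397} \approx -14.153$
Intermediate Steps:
$D = - \frac{1}{2}$ ($D = \frac{3}{4} - \frac{5}{4} = - \frac{1}{2} \approx -0.5$)
$l{\left(c,R \right)} = 8 + \frac{\left(- \frac{1}{2} + R\right)^{2}}{9}$
$b = 3$ ($b = -3 - -6 = -3 + 6 = 3$)
$y = \frac{\sqrt{397}}{6}$ ($y = \sqrt{\left(8 + \frac{\left(-1 + 2 \cdot 1\right)^{2}}{36}\right) + 3} = \sqrt{\left(8 + \frac{\left(-1 + 2\right)^{2}}{36}\right) + 3} = \sqrt{\left(8 + \frac{1^{2}}{36}\right) + 3} = \sqrt{\left(8 + \frac{1}{36} \cdot 1\right) + 3} = \sqrt{\left(8 + \frac{1}{36}\right) + 3} = \sqrt{\frac{289}{36} + 3} = \sqrt{\frac{397}{36}} = \frac{\sqrt{397}}{6} \approx 3.3208$)
$K{\left(f,r \right)} = \frac{6 \sqrt{397}}{397}$ ($K{\left(f,r \right)} = \frac{1}{\frac{1}{6} \sqrt{397}} = \frac{6 \sqrt{397}}{397}$)
$\left(O{\left(4 \right)} - 47\right) K{\left(-2,7 \right)} = \left(0 - 47\right) \frac{6 \sqrt{397}}{397} = - 47 \frac{6 \sqrt{397}}{397} = - \frac{282 \sqrt{397}}{397}$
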